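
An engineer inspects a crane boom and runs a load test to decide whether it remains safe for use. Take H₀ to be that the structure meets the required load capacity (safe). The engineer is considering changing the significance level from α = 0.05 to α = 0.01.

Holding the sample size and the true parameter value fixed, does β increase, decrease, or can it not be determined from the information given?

Tightening α shrinks the rejection region. When Ha holds, fewer sample outcomes clear the stricter threshold, so more fall in the acceptance region.

It increases.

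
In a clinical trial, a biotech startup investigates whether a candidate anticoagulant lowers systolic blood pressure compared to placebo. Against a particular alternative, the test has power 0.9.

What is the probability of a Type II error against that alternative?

Power = 1 − β, so β = 1 − 0.9 = 0.1.

0.1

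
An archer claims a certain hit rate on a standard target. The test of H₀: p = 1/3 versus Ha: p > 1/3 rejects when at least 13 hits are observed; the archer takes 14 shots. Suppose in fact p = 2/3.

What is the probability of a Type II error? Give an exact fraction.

4651897/4782969

β = P(fail to reject H₀ | Ha true) = P(X ≤ 12 | p = 2/3), X ~ Binomial(14, 2/3).
Summing C(14,j)·(2/3)^j·(1/3)^{14-j} for j = 0..12 gives 4651897/4782969.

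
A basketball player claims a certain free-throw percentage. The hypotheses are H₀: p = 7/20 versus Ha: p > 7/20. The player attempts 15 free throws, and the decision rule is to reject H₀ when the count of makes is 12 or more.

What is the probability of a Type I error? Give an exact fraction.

The Type I error probability is α = P(X ≥ 12) computed under H₀, where X ~ Binomial(15, 7/20).
Summing C(15,j)(7/20)^j(13/20)^{15−j} for j = 12,…,15 gives 3923132920389837/8192000000000000000.

3923132920389837/8192000000000000000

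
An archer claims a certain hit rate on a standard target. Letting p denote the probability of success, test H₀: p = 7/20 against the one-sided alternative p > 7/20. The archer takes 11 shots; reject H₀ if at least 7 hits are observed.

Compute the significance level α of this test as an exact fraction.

Under H₀, K ~ Binomial(11, 7/20), and α = P(K ≥ 7).
Summing C(11,j)(7/20)^j(13/20)^{11−j} for j = 7,…,11 gives 1026922708651/20480000000000.

1026922708651/20480000000000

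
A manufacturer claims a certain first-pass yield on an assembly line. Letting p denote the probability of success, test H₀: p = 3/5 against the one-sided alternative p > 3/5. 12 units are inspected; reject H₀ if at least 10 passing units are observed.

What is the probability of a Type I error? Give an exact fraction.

Under H₀, S ~ Binomial(12, 3/5), and α = P(S ≥ 10).
Summing C(12,j)(3/5)^j(2/5)^{12−j} for j = 10,…,12 gives 4074381/48828125.

4074381/48828125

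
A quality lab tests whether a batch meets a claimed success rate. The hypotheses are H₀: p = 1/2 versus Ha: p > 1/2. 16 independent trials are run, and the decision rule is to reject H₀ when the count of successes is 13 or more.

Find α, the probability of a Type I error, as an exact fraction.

The Type I error probability is α = P(Y ≥ 13) computed under H₀, where Y ~ Binomial(16, 1/2).
Summing the upper tail: (560 + 120 + 16 + 1) / 2^16 = 697/65536.

697/65536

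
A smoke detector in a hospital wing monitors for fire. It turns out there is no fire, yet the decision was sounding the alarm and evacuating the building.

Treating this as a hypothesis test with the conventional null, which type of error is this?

Type I error

The null hypothesis here is that there is no fire.
'Sounding the alarm and evacuating the building' corresponds to rejecting H₀.
H₀ was rejected but H₀ is true — a Type I error (false positive).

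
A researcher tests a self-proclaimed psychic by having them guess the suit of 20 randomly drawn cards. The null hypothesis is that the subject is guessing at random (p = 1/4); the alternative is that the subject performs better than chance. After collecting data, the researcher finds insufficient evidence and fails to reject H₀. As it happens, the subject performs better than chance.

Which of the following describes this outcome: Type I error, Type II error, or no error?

Type II error

H₀ was not rejected, but H₀ is actually false.
Failing to reject a false null hypothesis is a Type II error (false negative).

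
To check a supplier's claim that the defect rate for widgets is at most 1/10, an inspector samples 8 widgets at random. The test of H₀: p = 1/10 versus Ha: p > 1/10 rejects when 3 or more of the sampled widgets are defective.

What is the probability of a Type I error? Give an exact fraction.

3809179/100000000

Under H₀, Y ~ Binomial(8, 1/10); the Type I error rate is P(Y ≥ 3).
α = 1 − P(Y ≤ 2) = 1 − 96190821/100000000 = 3809179/100000000.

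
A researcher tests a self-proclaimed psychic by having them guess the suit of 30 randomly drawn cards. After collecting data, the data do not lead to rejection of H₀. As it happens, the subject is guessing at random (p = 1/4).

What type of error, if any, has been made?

The conventional null hypothesis here is that the subject is guessing at random (p = 1/4).
The test retained a true H₀ — the decision matches the true state.

Neither — the decision is correct.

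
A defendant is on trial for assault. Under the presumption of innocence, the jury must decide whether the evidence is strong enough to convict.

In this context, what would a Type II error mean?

With the conventional null hypothesis that the defendant is innocent:
A Type II error is failing to reject H₀ when H₀ is false.
Here that means acquitting the defendant when actually the defendant is guilty.

A Type II error would mean concluding that the defendant is innocent (or at least failing to establish that the defendant is guilty) when in fact the defendant is guilty.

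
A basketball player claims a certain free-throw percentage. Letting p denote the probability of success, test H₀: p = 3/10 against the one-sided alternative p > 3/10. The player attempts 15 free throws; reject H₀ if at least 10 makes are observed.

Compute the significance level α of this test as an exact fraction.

913130252109/250000000000000

Under H₀, X ~ Binomial(15, 3/10), and α = P(X ≥ 10).
Adding the binomial terms for j = 10 through 15 with p = 3/10 yields 913130252109/250000000000000.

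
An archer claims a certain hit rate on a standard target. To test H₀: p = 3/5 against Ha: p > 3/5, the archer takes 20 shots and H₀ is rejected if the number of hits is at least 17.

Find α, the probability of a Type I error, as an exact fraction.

The Type I error probability is α = P(Y ≥ 17) computed under H₀, where Y ~ Binomial(20, 3/5).
Summing C(20,j)(3/5)^j(2/5)^{20−j} for j = 17,…,20 gives 1522175101281/95367431640625.

1522175101281/95367431640625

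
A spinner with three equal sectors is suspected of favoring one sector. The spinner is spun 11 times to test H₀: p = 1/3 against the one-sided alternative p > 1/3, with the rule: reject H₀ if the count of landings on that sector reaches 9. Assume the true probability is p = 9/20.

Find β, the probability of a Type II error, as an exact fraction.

8070737386943/8192000000000

Under the alternative p = 9/20, S ~ Binomial(11, 9/20); β is the probability the test does not reject, P(S < 9).
Adding the binomial probabilities P(S=0)+…+P(S=8) at p = 9/20 gives 8070737386943/8192000000000.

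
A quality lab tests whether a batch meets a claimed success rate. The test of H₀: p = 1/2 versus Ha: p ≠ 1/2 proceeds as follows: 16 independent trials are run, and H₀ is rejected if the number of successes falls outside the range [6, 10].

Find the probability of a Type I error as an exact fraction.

6885/32768

The significance level is the null-hypothesis probability of the rejection region {≤5} ∪ {≥11}.
Each tail has probability (1 + 16 + 120 + 560 + 1820 + 4368)/65536; doubling gives α = 13770/65536 = 6885/32768.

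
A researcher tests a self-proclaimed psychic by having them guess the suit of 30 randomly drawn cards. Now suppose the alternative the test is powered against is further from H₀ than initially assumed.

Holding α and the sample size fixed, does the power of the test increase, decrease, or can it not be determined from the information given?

It increases.

The further the true parameter sits from the null value, the more of the Ha sampling distribution falls in the rejection region.
Since power = 1 − β and β decreases, power increases.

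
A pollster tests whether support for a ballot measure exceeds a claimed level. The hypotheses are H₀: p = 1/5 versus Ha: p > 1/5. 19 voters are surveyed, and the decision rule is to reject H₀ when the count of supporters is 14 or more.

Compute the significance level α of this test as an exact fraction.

12964157/19073486328125

Under H₀, Y ~ Binomial(19, 1/5), and α = P(Y ≥ 14).
Summing C(19,j)(1/5)^j(4/5)^{19−j} for j = 14,…,19 gives 12964157/19073486328125.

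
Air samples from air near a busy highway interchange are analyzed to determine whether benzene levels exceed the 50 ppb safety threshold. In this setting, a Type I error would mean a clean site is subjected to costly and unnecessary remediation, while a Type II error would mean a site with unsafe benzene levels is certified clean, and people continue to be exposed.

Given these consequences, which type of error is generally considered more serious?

Type II error

The Type II consequence (a site with unsafe benzene levels is certified clean, and people continue to be exposed) is more severe than the Type I consequence (a clean site is subjected to costly and unnecessary remediation).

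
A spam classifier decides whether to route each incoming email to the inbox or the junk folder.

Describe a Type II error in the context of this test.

With the conventional null hypothesis that the message is legitimate (not spam):
A Type II error is failing to reject H₀ when H₀ is false.
Here that means delivering the message to the inbox when actually the message is spam.

A Type II error would mean concluding that the message is legitimate (not spam) (or at least failing to establish that the message is spam) when in fact the message is spam.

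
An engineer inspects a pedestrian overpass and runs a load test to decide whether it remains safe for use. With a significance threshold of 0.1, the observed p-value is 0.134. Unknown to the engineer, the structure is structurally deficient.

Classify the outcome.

The conventional null hypothesis is that the structure meets the required load capacity (safe).
Since p = 0.134 ≥ α = 0.1, H₀ is not rejected.
H₀ is false (actually the structure is structurally deficient).
Failing to reject a false H₀ is a Type II error.

Type II error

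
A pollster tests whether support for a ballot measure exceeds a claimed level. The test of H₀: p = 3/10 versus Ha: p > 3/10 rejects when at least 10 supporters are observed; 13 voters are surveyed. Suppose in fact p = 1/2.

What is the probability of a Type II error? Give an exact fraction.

3907/4096

Under the alternative p = 1/2, S ~ Binomial(13, 1/2); β is the probability the test does not reject, P(S < 10).
Equivalently, β = 1 − P(S ≥ 10) = 3907/4096.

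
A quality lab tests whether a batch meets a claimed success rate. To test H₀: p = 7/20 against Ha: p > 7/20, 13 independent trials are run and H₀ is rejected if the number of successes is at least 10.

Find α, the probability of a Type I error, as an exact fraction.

α = P(reject H₀ | H₀ true) = P(X ≥ 10 | p = 7/20), with X ~ Binomial(13, 7/20).
Adding the binomial terms for j = 10 through 13 with p = 7/20 yields 5149806264519/2048000000000000.

5149806264519/2048000000000000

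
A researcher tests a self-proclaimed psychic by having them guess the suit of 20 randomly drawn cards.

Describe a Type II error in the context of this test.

A Type II error would mean concluding that the subject is guessing at random (p = 1/4) (or at least failing to establish that the subject performs better than chance) when in fact the subject performs better than chance.

With the conventional null hypothesis that the subject is guessing at random (p = 1/4):
A Type II error is failing to reject H₀ when H₀ is false.
Here that means concluding there is no evidence of ability when actually the subject performs better than chance.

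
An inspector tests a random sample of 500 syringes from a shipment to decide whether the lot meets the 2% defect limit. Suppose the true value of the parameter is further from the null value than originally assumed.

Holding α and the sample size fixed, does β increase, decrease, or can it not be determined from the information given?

A bigger departure from H₀ is easier for the test to detect, so it fails to reject less often.

It decreases.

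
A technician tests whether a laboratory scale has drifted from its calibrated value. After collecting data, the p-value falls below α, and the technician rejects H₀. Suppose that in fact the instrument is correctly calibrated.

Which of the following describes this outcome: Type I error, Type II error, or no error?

The conventional null hypothesis here is that the instrument is correctly calibrated.
H₀ was rejected, but H₀ is actually true.
Rejecting a true null hypothesis is a Type I error (false positive).

Type I error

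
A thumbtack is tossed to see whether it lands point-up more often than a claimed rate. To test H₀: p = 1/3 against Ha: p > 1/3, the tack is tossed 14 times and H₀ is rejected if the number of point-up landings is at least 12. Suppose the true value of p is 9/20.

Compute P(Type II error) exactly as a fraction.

β = P(fail to reject H₀ | Ha true) = P(S ≤ 11 | p = 9/20), S ~ Binomial(14, 9/20).
Adding the binomial probabilities P(S=0)+…+P(S=11) at p = 9/20 gives 817437922121895041/819200000000000000.

817437922121895041/819200000000000000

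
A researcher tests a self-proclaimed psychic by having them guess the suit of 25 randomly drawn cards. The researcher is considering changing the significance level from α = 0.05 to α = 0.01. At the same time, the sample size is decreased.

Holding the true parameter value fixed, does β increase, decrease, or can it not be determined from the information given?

It increases.

A smaller α moves the rejection region further into the tail. With the alternative true, more outcomes now fall outside the rejection region, so failing to reject becomes more likely. A smaller sample increases the standard error, so the sampling distributions under H₀ and Ha overlap more. Both changes push β in the same direction.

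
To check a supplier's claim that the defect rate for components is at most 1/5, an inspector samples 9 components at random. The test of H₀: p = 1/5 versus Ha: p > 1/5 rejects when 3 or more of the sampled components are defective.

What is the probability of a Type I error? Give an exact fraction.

α = P(reject H₀ | H₀ true) = P(S ≥ 3 | p = 1/5), S ~ Binomial(9, 1/5).
α = 1 − P(S ≤ 2) = 1 − 1441792/1953125 = 511333/1953125.

511333/1953125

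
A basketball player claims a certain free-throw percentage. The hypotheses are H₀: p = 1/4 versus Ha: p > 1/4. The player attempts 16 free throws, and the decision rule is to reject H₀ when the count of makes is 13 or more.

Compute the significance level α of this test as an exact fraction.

Under H₀, Y ~ Binomial(16, 1/4), and α = P(Y ≥ 13).
P(Y ≥ 13) = Σ_{j=13}^{16} C(16,j)·(1/4)^j·(3/4)^{16-j} = 16249/4294967296.

16249/4294967296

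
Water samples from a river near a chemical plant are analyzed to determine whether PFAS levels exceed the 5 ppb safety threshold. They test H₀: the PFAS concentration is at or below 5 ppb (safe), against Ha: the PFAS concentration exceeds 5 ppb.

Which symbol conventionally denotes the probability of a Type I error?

α

P(Type I error) = P(reject H₀ | H₀ true) = α, the significance level.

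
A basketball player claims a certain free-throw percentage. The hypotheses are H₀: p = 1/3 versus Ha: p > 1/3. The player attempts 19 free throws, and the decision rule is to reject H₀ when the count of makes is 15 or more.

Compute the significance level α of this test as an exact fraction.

Under H₀, S ~ Binomial(19, 1/3), and α = P(S ≥ 15).
Adding the binomial terms for j = 15 through 19 with p = 1/3 yields 23497/387420489.

23497/387420489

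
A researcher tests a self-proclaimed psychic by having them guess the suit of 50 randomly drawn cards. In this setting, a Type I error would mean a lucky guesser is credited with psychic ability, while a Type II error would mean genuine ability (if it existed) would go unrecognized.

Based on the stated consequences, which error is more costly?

The Type I consequence (a lucky guesser is credited with psychic ability) is more severe than the Type II consequence (genuine ability (if it existed) would go unrecognized).

Type I error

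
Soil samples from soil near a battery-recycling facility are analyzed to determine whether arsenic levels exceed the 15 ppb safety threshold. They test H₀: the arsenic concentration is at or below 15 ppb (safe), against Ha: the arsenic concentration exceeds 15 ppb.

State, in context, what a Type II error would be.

A Type II error would mean concluding that the arsenic concentration is at or below 15 ppb (safe) (or at least failing to establish that the arsenic concentration exceeds 15 ppb) when in fact the arsenic concentration exceeds 15 ppb.

A Type II error is failing to reject H₀ when H₀ is false.
Here that means certifying the site as safe when actually the arsenic concentration exceeds 15 ppb.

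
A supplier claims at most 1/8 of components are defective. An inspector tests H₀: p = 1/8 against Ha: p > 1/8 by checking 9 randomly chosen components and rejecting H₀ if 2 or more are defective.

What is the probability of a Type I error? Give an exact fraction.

α = P(reject H₀ | H₀ true) = P(X ≥ 2 | p = 1/8), X ~ Binomial(9, 1/8).
α = 1 − P(X ≤ 1) = 1 − 5764801/8388608 = 2623807/8388608.

2623807/8388608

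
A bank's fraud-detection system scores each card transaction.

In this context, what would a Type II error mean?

With the conventional null hypothesis that the transaction is legitimate:
A Type II error is failing to reject H₀ when H₀ is false.
Here that means approving the transaction when actually the transaction is fraudulent.

A Type II error would mean concluding that the transaction is legitimate (or at least failing to establish that the transaction is fraudulent) when in fact the transaction is fraudulent.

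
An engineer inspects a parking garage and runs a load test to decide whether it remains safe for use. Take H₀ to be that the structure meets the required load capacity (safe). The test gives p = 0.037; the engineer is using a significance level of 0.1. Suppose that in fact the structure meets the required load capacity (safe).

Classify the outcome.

Type I error

Since p = 0.037 < α = 0.1, H₀ is rejected.
H₀ is true (actually the structure meets the required load capacity (safe)).
Rejecting a true H₀ is a Type I error.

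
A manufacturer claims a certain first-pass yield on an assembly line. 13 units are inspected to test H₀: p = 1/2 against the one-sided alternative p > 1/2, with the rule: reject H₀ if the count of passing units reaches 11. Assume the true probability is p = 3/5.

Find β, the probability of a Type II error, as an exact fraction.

1150021472/1220703125

Under the alternative p = 3/5, X ~ Binomial(13, 3/5); β is the probability the test does not reject, P(X < 11).
Adding the binomial probabilities P(X=0)+…+P(X=10) at p = 3/5 gives 1150021472/1220703125.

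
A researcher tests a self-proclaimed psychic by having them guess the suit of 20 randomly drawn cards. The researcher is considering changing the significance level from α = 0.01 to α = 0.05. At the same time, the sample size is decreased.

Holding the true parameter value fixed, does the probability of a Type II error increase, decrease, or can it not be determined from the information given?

The first change alone would make β decrease; the second alone would make β increase. Which effect dominates depends on the magnitudes, which are not given.

Cannot be determined from the information given.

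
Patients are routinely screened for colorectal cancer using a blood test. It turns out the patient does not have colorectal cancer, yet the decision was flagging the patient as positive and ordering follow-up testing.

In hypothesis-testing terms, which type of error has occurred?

Type I error

The null hypothesis here is that the patient does not have colorectal cancer.
'Flagging the patient as positive and ordering follow-up testing' corresponds to rejecting H₀.
H₀ was rejected but H₀ is true — a Type I error (false positive).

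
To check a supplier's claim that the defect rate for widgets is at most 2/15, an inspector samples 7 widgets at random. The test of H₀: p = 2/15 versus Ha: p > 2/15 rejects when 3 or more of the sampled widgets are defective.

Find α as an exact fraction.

623128/11390625

Under H₀, X ~ Binomial(7, 2/15); the Type I error rate is P(X ≥ 3).
α = 1 − P(X ≤ 2) = 1 − 10767497/11390625 = 623128/11390625.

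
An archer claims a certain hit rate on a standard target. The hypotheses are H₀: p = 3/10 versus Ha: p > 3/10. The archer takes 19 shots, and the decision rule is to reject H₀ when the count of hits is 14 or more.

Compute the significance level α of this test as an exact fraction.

Under H₀, S ~ Binomial(19, 3/10), and α = P(S ≥ 14).
P(S ≥ 14) = Σ_{j=14}^{19} C(19,j)·(3/10)^j·(7/10)^{19-j} = 135465146856693/1250000000000000000.

135465146856693/1250000000000000000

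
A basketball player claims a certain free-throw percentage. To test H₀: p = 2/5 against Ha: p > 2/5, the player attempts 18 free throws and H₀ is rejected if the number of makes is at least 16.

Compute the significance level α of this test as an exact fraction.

The Type I error probability is α = P(Y ≥ 16) computed under H₀, where Y ~ Binomial(18, 2/5).
Adding the binomial terms for j = 16 through 18 with p = 2/5 yields 97583104/3814697265625.

97583104/3814697265625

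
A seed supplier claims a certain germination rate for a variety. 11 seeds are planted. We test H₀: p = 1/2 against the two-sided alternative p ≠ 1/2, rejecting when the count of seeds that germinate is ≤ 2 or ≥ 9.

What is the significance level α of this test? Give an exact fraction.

α = P(K ≤ 2 or K ≥ 9 | p = 1/2), K ~ Binomial(11, 1/2).
The two tails are symmetric, so α = 2·(1 + 11 + 55)/2^11 = 134/2048 = 67/1024.

67/1024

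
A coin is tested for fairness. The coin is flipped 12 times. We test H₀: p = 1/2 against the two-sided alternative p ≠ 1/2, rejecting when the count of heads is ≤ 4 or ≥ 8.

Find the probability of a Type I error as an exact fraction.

397/1024

Under H₀, X ~ Binomial(12, 1/2); α is the probability of landing in either tail, P(X ≤ 4) + P(X ≥ 8).
The two tails are symmetric, so α = 2·(1 + 12 + 66 + 220 + 495)/2^12 = 1588/4096 = 397/1024.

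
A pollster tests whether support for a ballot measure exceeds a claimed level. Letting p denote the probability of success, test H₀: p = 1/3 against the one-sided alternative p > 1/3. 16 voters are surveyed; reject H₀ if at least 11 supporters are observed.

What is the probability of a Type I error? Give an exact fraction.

Under H₀, K ~ Binomial(16, 1/3), and α = P(K ≥ 11).
Adding the binomial terms for j = 11 through 16 with p = 1/3 yields 19321/4782969.

19321/4782969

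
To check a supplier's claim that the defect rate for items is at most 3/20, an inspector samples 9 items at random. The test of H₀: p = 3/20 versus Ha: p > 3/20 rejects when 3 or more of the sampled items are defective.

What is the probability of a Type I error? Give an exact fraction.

The significance level is the probability, assuming p = 3/20, of seeing 3 or more defectives in 9 draws.
Computing the lower-tail complement: 1 − 27492691091/32000000000 = 4507308909/32000000000.

4507308909/32000000000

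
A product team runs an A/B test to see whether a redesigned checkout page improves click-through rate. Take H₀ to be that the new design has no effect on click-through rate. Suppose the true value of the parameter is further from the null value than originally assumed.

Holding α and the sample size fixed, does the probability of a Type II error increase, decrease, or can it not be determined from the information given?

A larger true effect moves the Ha sampling distribution further from the H₀ critical value, making rejection more likely when Ha is true.

It decreases.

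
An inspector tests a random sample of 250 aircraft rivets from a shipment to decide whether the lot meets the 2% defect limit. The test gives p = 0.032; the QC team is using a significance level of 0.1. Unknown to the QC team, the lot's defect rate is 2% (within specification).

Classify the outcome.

The conventional null hypothesis is that the lot's defect rate is 2% (within specification).
Since p = 0.032 < α = 0.1, H₀ is rejected.
H₀ is true (actually the lot's defect rate is 2% (within specification)).
Rejecting a true H₀ is a Type I error.

Type I error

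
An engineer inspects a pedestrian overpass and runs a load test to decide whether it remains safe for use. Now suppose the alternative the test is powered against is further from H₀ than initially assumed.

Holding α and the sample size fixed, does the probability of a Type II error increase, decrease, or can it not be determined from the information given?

It decreases.

The further the true parameter sits from the null value, the more of the Ha sampling distribution falls in the rejection region.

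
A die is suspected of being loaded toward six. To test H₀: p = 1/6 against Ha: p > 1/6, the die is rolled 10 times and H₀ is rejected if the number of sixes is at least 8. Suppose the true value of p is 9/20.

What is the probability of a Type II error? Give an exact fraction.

2489876891491/2560000000000

Under the alternative p = 9/20, X ~ Binomial(10, 9/20); β is the probability the test does not reject, P(X < 8).
Equivalently, β = 1 − P(X ≥ 8) = 2489876891491/2560000000000.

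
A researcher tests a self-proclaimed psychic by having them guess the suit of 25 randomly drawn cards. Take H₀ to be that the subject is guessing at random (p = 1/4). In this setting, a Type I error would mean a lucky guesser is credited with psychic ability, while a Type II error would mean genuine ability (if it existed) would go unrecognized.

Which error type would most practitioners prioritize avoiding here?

The Type I consequence (a lucky guesser is credited with psychic ability) is more severe than the Type II consequence (genuine ability (if it existed) would go unrecognized).

Type I error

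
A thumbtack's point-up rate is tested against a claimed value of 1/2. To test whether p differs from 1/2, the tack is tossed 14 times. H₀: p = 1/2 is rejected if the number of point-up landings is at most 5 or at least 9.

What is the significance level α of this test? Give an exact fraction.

3473/8192

Under H₀, Y ~ Binomial(14, 1/2); α is the probability of landing in either tail, P(Y ≤ 5) + P(Y ≥ 9).
Each tail has probability (1 + 14 + 91 + 364 + 1001 + 2002)/16384; doubling gives α = 6946/16384 = 3473/8192.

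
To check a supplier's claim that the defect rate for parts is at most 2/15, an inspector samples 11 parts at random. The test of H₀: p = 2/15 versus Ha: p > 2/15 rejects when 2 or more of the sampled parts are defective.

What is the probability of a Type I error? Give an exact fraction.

764941728932/1729951171875

α = P(reject H₀ | H₀ true) = P(Y ≥ 2 | p = 2/15), Y ~ Binomial(11, 2/15).
α = 1 − P(Y ≤ 1) = 1 − 965009442943/1729951171875 = 764941728932/1729951171875.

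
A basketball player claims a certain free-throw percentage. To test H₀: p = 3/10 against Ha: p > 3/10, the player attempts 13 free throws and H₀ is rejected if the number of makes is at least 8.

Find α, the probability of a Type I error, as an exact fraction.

45557031771/2500000000000

The Type I error probability is α = P(Y ≥ 8) computed under H₀, where Y ~ Binomial(13, 3/10).
P(Y ≥ 8) = Σ_{j=8}^{13} C(13,j)·(3/10)^j·(7/10)^{13-j} = 45557031771/2500000000000.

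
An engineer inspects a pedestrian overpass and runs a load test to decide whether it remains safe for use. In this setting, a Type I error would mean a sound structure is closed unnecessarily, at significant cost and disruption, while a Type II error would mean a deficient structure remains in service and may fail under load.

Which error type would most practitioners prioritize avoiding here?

Type II error

The Type II consequence (a deficient structure remains in service and may fail under load) is more severe than the Type I consequence (a sound structure is closed unnecessarily, at significant cost and disruption).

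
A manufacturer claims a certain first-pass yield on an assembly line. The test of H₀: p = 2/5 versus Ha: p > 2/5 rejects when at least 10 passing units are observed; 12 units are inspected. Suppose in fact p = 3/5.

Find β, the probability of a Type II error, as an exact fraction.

A Type II error is failing to reject when Ha holds: with p = 3/5, β = P(Y ≤ 9).
Equivalently, β = 1 − P(Y ≥ 10) = 44753744/48828125.

44753744/48828125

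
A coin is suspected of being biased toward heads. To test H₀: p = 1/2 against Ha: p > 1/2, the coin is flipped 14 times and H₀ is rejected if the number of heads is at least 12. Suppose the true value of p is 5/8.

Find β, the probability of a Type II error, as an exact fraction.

A Type II error is failing to reject when Ha holds: with p = 5/8, β = P(Y ≤ 11).
Equivalently, β = 1 − P(Y ≥ 12) = 2070361146177/2199023255552.

2070361146177/2199023255552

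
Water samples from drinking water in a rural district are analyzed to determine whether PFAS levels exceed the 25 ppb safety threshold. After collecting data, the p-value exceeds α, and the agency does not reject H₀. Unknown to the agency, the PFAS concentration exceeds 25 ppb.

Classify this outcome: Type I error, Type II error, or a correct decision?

The conventional null hypothesis here is that the PFAS concentration is at or below 25 ppb (safe).
H₀ was not rejected, but H₀ is actually false.
Failing to reject a false null hypothesis is a Type II error (false negative).

Type II error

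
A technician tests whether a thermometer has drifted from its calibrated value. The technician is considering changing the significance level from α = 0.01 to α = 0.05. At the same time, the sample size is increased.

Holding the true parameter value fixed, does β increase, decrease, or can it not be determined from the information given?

It decreases.

With a larger α the critical value moves toward the center, so more of the Ha sampling distribution lies in the rejection region. More data shrinks sampling variability; the test statistic under Ha concentrates further from the null value, making rejection more likely. Both changes push β in the same direction.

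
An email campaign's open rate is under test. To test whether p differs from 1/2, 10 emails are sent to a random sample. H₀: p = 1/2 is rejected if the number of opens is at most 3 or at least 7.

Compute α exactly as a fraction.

The significance level is the null-hypothesis probability of the rejection region {≤3} ∪ {≥7}.
By symmetry, α = 2·P(S ≤ 3) = 2·(1 + 10 + 45 + 120)/1024 = 352/1024 = 11/32.

11/32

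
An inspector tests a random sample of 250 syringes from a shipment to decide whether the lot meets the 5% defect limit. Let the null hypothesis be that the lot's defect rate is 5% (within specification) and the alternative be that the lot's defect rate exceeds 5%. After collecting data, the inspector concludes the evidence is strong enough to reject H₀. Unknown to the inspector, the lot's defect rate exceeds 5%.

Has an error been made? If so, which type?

No error (correct decision).

The test rejected a false H₀ — the decision matches the true state.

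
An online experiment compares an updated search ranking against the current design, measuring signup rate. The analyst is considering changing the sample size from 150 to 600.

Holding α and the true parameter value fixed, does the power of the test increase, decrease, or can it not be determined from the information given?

It increases.

More data shrinks sampling variability; the test statistic under Ha concentrates further from the null value, making rejection more likely.
Since power = 1 − β and β decreases, power increases.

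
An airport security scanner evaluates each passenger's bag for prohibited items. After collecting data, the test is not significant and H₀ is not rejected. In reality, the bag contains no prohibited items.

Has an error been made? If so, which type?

No error — this is a correct decision.

The conventional null hypothesis here is that the bag contains no prohibited items.
The test retained a true H₀ — the decision matches the true state.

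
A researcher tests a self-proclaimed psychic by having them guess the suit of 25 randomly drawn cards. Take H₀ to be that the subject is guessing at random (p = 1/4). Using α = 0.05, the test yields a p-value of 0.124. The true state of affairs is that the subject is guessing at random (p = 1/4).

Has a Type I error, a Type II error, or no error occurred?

No error — this is a correct decision.

Since p = 0.124 ≥ α = 0.05, H₀ is not rejected.
H₀ is true (actually the subject is guessing at random (p = 1/4)).
The decision matches the true state — no error.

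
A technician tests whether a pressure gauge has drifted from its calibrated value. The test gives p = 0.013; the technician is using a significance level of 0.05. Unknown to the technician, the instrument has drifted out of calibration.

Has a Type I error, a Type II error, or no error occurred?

The conventional null hypothesis is that the instrument is correctly calibrated.
Since p = 0.013 < α = 0.05, H₀ is rejected.
H₀ is false (actually the instrument has drifted out of calibration).
The decision matches the true state — no error.

No error (correct decision).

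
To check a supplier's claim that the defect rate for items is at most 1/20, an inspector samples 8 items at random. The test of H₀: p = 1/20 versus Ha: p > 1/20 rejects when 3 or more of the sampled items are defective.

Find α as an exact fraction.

The significance level is the probability, assuming p = 1/20, of seeing 3 or more defectives in 8 draws.
Via the complement, α = 1 − Σ_{j=0}^{2} C(8,j)(1/20)^j(19/20)^{8-j} = 148178379/25600000000.

148178379/25600000000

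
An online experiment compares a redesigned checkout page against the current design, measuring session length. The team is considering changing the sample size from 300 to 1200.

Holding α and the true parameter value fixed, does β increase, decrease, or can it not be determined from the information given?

A larger sample reduces the standard error, pulling the sampling distribution under Ha further from the non-rejection region.

It decreases.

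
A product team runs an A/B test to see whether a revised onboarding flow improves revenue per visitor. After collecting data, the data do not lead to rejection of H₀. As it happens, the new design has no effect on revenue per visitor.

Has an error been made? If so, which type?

No error (correct decision).

The conventional null hypothesis here is that the new design has no effect on revenue per visitor.
The test retained a true H₀ — the decision matches the true state.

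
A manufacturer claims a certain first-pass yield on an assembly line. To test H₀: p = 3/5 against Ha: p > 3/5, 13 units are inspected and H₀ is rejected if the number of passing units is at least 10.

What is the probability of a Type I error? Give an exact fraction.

41157153/244140625

Under H₀, K ~ Binomial(13, 3/5), and α = P(K ≥ 10).
Adding the binomial terms for j = 10 through 13 with p = 3/5 yields 41157153/244140625.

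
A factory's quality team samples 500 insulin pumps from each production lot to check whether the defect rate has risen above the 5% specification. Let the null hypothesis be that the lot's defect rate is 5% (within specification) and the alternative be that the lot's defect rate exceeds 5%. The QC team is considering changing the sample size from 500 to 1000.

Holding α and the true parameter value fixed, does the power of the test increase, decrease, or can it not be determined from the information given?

Increasing n separates the H₀ and Ha sampling distributions, so under Ha fewer outcomes land in the acceptance region.
Since power = 1 − β and β decreases, power increases.

It increases.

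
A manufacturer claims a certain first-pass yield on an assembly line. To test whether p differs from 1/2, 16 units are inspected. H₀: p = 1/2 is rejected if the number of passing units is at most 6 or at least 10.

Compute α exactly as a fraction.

14893/32768

Under H₀, Y ~ Binomial(16, 1/2); α is the probability of landing in either tail, P(Y ≤ 6) + P(Y ≥ 10).
The two tails are symmetric, so α = 2·(1 + 16 + 120 + 560 + 1820 + 4368 + 8008)/2^16 = 29786/65536 = 14893/32768.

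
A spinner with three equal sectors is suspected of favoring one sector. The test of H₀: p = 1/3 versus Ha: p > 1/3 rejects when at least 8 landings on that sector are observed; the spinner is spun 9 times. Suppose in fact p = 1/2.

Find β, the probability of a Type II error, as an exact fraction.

A Type II error is failing to reject when Ha holds: with p = 1/2, β = P(X ≤ 7).
Summing C(9,j)·(1/2)^j·(1/2)^{9-j} for j = 0..7 gives 251/256.

251/256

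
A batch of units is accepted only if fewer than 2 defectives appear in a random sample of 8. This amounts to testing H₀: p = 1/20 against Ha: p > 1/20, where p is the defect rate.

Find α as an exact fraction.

Under H₀, X ~ Binomial(8, 1/20); the Type I error rate is P(X ≥ 2).
Via the complement, α = 1 − Σ_{j=0}^{1} C(8,j)(1/20)^j(19/20)^{8-j} = 1465463047/25600000000.

1465463047/25600000000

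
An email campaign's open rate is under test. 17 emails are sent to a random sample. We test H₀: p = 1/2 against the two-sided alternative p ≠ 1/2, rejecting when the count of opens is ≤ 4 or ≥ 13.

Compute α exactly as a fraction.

1607/32768

α = P(S ≤ 4 or S ≥ 13 | p = 1/2), S ~ Binomial(17, 1/2).
By symmetry, α = 2·P(S ≤ 4) = 2·(1 + 17 + 136 + 680 + 2380)/131072 = 6428/131072 = 1607/32768.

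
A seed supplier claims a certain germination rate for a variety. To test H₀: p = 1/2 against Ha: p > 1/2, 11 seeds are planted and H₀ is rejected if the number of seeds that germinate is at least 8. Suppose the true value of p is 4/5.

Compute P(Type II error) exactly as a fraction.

Under the alternative p = 4/5, S ~ Binomial(11, 4/5); β is the probability the test does not reject, P(S < 8).
Equivalently, β = 1 − P(S ≥ 8) = 12589/78125.

12589/78125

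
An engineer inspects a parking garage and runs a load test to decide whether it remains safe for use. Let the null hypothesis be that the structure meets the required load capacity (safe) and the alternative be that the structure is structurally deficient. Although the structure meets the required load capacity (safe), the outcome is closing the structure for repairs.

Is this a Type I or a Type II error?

'Closing the structure for repairs' corresponds to rejecting H₀.
H₀ was rejected but H₀ is true — a Type I error (false positive).

Type I error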